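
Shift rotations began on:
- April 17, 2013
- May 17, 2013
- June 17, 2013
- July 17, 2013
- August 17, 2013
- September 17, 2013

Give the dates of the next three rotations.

October 17, 2013; November 17, 2013; December 17, 2013

The day-of-month is always 17 (30, 31, 30, 31, 31 days between events).
So this recurs on the 17th of each month.
Next: October 2013 → October 17, 2013.
November 2013: November 17, 2013.
December 2013: December 17, 2013.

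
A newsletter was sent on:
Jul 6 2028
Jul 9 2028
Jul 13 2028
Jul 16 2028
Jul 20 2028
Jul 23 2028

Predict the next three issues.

Jul 27 2028, Jul 30 2028, Aug 3 2028

Gaps: 3, 4, 3, 4, 3 days — not constant, but cyclic with period 2.
The events fall on every Thursday and Sunday.
The following Thursday is Jul 27 2028.
The following Sunday is Jul 30 2028.
The following Thursday is Aug 3 2028.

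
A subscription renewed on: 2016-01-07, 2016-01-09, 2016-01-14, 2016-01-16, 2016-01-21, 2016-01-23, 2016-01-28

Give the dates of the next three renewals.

2016-01-30, 2016-02-04, 2016-02-06

Gaps: 2, 5, 2, 5, 2, 5 days — not constant, but cyclic with period 2.
The events fall on every Thursday and Saturday.
Next Saturday: 2016-01-30.
Next Thursday: 2016-02-04.
Next Saturday: 2016-02-06.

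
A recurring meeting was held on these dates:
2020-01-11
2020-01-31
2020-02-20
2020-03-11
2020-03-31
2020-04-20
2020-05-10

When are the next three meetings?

2020-05-30, 2020-06-19, 2020-07-09

Gaps between consecutive events: 20, 20, 20, 20, 20, 20 days — a constant 20-day interval.
2020-05-10 + 20 days = 2020-05-30.
2020-05-30 + 20 days = 2020-06-19.
2020-06-19 + 20 days = 2020-07-09.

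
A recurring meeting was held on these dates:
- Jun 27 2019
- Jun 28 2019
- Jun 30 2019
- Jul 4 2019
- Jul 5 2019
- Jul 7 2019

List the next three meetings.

Jul 11 2019, Jul 12 2019, Jul 14 2019

Every event lands on a Thursday or Friday or Sunday (gaps cycle 1, 2, 4, 1, 2).
So the schedule is: every Thursday, Friday and Sunday.
Next Thursday: Jul 11 2019.
Next Friday: Jul 12 2019.
The following Sunday is Jul 14 2019.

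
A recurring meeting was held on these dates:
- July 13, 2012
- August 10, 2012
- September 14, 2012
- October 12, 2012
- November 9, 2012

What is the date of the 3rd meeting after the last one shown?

Gaps: 28, 35, 28, 28 days — a mix of 28 and 35. Every date is a Friday.
Each is the 2nd Friday of its month.
December 2012 — 2nd Friday is December 14, 2012.
2nd Friday of January 2013: January 11, 2013.
February 2013 — 2nd Friday is February 8, 2013.

February 8, 2013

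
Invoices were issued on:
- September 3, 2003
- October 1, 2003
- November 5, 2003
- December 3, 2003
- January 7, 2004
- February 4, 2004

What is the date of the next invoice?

Gaps: 28, 35, 28, 35, 28 days — a mix of 28 and 35. Every date is a Wednesday.
Each is the 1st Wednesday of its month.
1st Wednesday of March 2004: March 3, 2004.

March 3, 2004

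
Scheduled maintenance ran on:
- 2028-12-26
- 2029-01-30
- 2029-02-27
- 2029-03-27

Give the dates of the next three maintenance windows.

All Tuesdays; the gaps (35, 28, 28) vary with month length.
This is the last Tuesday of each month.
April 2029 ends with Tuesday 2029-04-24.
May 2029 ends with Tuesday 2029-05-29.
Last Tuesday of June 2029: 2029-06-26.

2029-04-24, 2029-05-29, 2029-06-26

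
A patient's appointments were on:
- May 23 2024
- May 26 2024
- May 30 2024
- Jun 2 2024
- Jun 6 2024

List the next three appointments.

Jun 9 2024, Jun 13 2024, Jun 16 2024

Every event lands on a Thursday or Sunday (gaps cycle 3, 4, 3, 4).
So the schedule is: every Thursday and Sunday.
The following Sunday is Jun 9 2024.
Next Thursday: Jun 13 2024.
Next Sunday: Jun 16 2024.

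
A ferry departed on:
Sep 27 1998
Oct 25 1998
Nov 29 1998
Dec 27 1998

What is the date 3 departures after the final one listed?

These are Sundays with 28, 35, 28-day gaps.
Each is the final Sunday of its month — Nov 29 1998 is past the 28th, so '4th Sunday' doesn't fit.
Last Sunday of January 1999: Jan 31 1999.
Last Sunday of February 1999: Feb 28 1999.
Last Sunday of March 1999: Mar 28 1999.

Mar 28 1999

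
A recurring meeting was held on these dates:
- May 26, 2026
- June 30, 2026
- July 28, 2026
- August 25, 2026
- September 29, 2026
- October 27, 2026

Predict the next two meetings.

All Tuesdays; the gaps (35, 28, 28, 35, 28) vary with month length.
This is the last Tuesday of each month.
November 2026 ends with Tuesday November 24, 2026.
Last Tuesday of December 2026: December 29, 2026.

November 24, 2026; December 29, 2026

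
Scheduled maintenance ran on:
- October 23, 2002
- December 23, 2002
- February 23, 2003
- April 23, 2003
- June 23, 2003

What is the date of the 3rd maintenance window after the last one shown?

Each date is the 23rd; the gaps (61, 62, 59, 61) track the month lengths.
The rule is the 23rd of every 2 months.
August 2003: August 23, 2003.
Next: October 2003 → October 23, 2003.
December 2003: December 23, 2003.

December 23, 2003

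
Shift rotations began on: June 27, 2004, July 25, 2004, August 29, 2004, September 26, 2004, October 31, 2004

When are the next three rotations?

November 28, 2004; December 26, 2004; January 30, 2005

Every date is a Sunday; gaps 28, 35, 28, 35 days.
Each is the last Sunday of its month (at least one falls on the 29th or later, ruling out '4th Sunday').
November 2004 ends with Sunday November 28, 2004.
December 2004 ends with Sunday December 26, 2004.
Last Sunday of January 2005: January 30, 2005.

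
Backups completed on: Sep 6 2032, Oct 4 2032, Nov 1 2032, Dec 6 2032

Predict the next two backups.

Jan 3 2033, Feb 7 2033

All dates are Mondays, 28, 28, 35 days apart.
Specifically, the 1st Monday of each month.
January 2033 — 1st Monday is Jan 3 2033.
1st Monday of February 2033: Feb 7 2033.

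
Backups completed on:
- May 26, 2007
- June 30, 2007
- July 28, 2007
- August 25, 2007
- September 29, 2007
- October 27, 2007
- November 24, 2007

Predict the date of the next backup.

Every date is a Saturday; gaps 35, 28, 28, 35, 28, 28 days.
Each is the last Saturday of its month (at least one falls on the 29th or later, ruling out '4th Saturday').
December 2007 ends with Saturday December 29, 2007.

December 29, 2007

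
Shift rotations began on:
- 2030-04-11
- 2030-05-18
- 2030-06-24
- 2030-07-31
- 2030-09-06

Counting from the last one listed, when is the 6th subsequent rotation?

The spacing is 37, 37, 37, 37 days — always 37 days.
2030-09-06 + 37 days = 2030-10-13.
2030-10-13 + 37 days = 2030-11-19.
2030-11-19 + 37 days = 2030-12-26.
2030-12-26 + 37 days = 2031-02-01.
2031-02-01 + 37 days = 2031-03-10.
2031-03-10 + 37 days = 2031-04-16.

2031-04-16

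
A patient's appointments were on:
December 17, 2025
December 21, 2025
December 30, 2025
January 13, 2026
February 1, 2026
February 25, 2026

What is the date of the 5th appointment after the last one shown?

Intervals are 4, 9, 14, 19, 24 days — an arithmetic progression with common difference 5.
Next gap: 29 days. February 25, 2026 + 29 days = March 26, 2026.
Next gap: 34 days. March 26, 2026 + 34 days = April 29, 2026.
Next gap: 39 days. April 29, 2026 + 39 days = June 7, 2026.
Next gap: 44 days. June 7, 2026 + 44 days = July 21, 2026.
Next gap: 49 days. July 21, 2026 + 49 days = September 8, 2026.

September 8, 2026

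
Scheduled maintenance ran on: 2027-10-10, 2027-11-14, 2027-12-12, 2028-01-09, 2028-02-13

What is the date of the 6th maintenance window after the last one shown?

These are Sundays at 28- or 35-day spacing (35, 28, 28, 35).
The pattern: 2nd Sunday of the month.
March 2028 — 2nd Sunday is 2028-03-12.
2nd Sunday of April 2028: 2028-04-09.
2nd Sunday of May 2028: 2028-05-14.
2nd Sunday of June 2028: 2028-06-11.
July 2028 — 2nd Sunday is 2028-07-09.
2nd Sunday of August 2028: 2028-08-13.

2028-08-13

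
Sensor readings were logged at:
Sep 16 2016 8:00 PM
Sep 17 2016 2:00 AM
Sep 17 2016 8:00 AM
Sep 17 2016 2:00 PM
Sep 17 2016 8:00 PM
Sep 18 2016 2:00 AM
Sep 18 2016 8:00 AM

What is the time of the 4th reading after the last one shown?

The interval is a steady 6 hours (6, 6, 6, 6, 6, 6).
Sep 18 2016 8:00 AM + 6 h = Sep 18 2016 2:00 PM.
Sep 18 2016 2:00 PM + 6 h = Sep 18 2016 8:00 PM.
Sep 18 2016 8:00 PM + 6 h = Sep 19 2016 2:00 AM.
Sep 19 2016 2:00 AM + 6 h = Sep 19 2016 8:00 AM.

Sep 19 2016 8:00 AM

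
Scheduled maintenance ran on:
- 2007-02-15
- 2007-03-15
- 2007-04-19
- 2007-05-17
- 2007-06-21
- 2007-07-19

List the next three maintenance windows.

Gaps: 28, 35, 28, 35, 28 days — a mix of 28 and 35. Every date is a Thursday.
Each is the 3rd Thursday of its month.
August 2007 — 3rd Thursday is 2007-08-16.
3rd Thursday of September 2007: 2007-09-20.
3rd Thursday of October 2007: 2007-10-18.

2007-08-16, 2007-09-20, 2007-10-18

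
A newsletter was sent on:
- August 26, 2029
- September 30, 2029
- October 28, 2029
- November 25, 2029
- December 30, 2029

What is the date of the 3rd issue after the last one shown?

These are Sundays with 35, 28, 28, 35-day gaps.
Each is the final Sunday of its month — September 30, 2029 is past the 28th, so '4th Sunday' doesn't fit.
Last Sunday of January 2030: January 27, 2030.
February 2030 ends with Sunday February 24, 2030.
Last Sunday of March 2030: March 31, 2030.

March 31, 2030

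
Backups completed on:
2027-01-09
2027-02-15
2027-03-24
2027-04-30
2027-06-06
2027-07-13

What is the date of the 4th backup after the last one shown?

The spacing is 37, 37, 37, 37, 37 days — always 37 days.
2027-07-13 + 37 days = 2027-08-19.
2027-08-19 + 37 days = 2027-09-25.
2027-09-25 + 37 days = 2027-11-01.
2027-11-01 + 37 days = 2027-12-08.

2027-12-08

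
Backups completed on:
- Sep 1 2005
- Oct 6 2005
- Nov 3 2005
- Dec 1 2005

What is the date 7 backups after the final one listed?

These are Thursdays at 28- or 35-day spacing (35, 28, 28).
The pattern: 1st Thursday of the month.
1st Thursday of January 2006: Jan 5 2006.
February 2006 — 1st Thursday is Feb 2 2006.
March 2006 — 1st Thursday is Mar 2 2006.
1st Thursday of April 2006: Apr 6 2006.
May 2006 — 1st Thursday is May 4 2006.
June 2006 — 1st Thursday is Jun 1 2006.
1st Thursday of July 2006: Jul 6 2006.

Jul 6 2006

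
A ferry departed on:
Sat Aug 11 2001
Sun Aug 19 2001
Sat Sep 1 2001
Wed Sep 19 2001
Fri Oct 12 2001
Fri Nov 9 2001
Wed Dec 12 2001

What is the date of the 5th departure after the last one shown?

Gaps: 8, 13, 18, 23, 28, 33 days — each gap is 5 larger than the previous one.
Next gap: 38 days. Wed Dec 12 2001 + 38 days = Sat Jan 19 2002.
Next gap: 43 days. Sat Jan 19 2002 + 43 days = Sun Mar 3 2002.
Next gap: 48 days. Sun Mar 3 2002 + 48 days = Sat Apr 20 2002.
Next gap: 53 days. Sat Apr 20 2002 + 53 days = Wed Jun 12 2002.
Next gap: 58 days. Wed Jun 12 2002 + 58 days = Fri Aug 9 2002.

Fri Aug 9 2002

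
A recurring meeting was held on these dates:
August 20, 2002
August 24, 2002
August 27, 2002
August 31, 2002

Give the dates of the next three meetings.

September 3, 2002; September 7, 2002; September 10, 2002

The gap pattern 4, 3, 4 repeats every 2 events.
These are the Tuesdays and Saturdays of each week.
The following Tuesday is September 3, 2002.
The following Saturday is September 7, 2002.
The following Tuesday is September 10, 2002.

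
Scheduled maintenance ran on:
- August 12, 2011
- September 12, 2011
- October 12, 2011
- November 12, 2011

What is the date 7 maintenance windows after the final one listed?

The day-of-month is always 12 (31, 30, 31 days between events).
So this recurs on the 12th of each month.
Next: December 2011 → December 12, 2011.
Next: January 2012 → January 12, 2012.
Next: February 2012 → February 12, 2012.
March 2012: March 12, 2012.
Next: April 2012 → April 12, 2012.
Next: May 2012 → May 12, 2012.
June 2012: June 12, 2012.

June 12, 2012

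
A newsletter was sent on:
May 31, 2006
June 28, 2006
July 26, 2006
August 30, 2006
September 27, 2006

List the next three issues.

All Wednesdays; the gaps (28, 28, 35, 28) vary with month length.
This is the last Wednesday of each month.
Last Wednesday of October 2006: October 25, 2006.
November 2006 ends with Wednesday November 29, 2006.
Last Wednesday of December 2006: December 27, 2006.

October 25, 2006; November 29, 2006; December 27, 2006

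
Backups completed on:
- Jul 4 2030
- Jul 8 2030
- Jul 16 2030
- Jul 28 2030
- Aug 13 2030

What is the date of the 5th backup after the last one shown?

Dec 31 2030

Gaps: 4, 8, 12, 16 days — each gap is 4 larger than the previous one.
Next gap: 20 days. Aug 13 2030 + 20 days = Sep 2 2030.
Next gap: 24 days. Sep 2 2030 + 24 days = Sep 26 2030.
Next gap: 28 days. Sep 26 2030 + 28 days = Oct 24 2030.
Next gap: 32 days. Oct 24 2030 + 32 days = Nov 25 2030.
Next gap: 36 days. Nov 25 2030 + 36 days = Dec 31 2030.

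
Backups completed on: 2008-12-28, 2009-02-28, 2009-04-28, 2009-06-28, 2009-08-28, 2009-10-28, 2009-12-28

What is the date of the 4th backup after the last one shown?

2010-08-28

Gaps: 62, 59, 61, 61, 61, 61 days — not constant. Every event is on the 28th of the month.
Pattern: the 28th of every 2 months.
Next: February 2010 → 2010-02-28.
Next: April 2010 → 2010-04-28.
June 2010: 2010-06-28.
Next: August 2010 → 2010-08-28.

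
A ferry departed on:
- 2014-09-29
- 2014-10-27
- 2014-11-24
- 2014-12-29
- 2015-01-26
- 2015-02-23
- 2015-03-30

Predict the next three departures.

2015-04-27, 2015-05-25, 2015-06-29

All Mondays; the gaps (28, 28, 35, 28, 28, 35) vary with month length.
This is the last Monday of each month.
Last Monday of April 2015: 2015-04-27.
Last Monday of May 2015: 2015-05-25.
June 2015 ends with Monday 2015-06-29.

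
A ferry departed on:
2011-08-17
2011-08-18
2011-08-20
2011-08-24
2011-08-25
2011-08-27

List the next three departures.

2011-08-31, 2011-09-01, 2011-09-03

The gap pattern 1, 2, 4, 1, 2 repeats every 3 events.
These are the Wednesdays, Thursdays and Saturdays of each week.
The following Wednesday is 2011-08-31.
Next Thursday: 2011-09-01.
The following Saturday is 2011-09-03.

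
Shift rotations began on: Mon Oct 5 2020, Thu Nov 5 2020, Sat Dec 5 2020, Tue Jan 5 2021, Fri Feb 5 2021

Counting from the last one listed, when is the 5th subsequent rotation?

Each date is the 5th; the gaps (31, 30, 31, 31) track the month lengths.
The rule is the 5th of each month.
Next: March 2021 → Fri Mar 5 2021.
Next: April 2021 → Mon Apr 5 2021.
May 2021: Wed May 5 2021.
June 2021: Sat Jun 5 2021.
Next: July 2021 → Mon Jul 5 2021.

Mon Jul 5 2021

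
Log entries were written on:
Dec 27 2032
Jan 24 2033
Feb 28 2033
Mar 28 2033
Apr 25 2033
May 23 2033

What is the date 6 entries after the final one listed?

Nov 28 2033

These are Mondays at 28- or 35-day spacing (28, 35, 28, 28, 28).
The pattern: 4th Monday of the month.
June 2033 — 4th Monday is Jun 27 2033.
4th Monday of July 2033: Jul 25 2033.
August 2033 — 4th Monday is Aug 22 2033.
September 2033 — 4th Monday is Sep 26 2033.
October 2033 — 4th Monday is Oct 24 2033.
4th Monday of November 2033: Nov 28 2033.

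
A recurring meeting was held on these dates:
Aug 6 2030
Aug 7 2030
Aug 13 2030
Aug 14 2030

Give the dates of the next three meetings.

Every event lands on a Tuesday or Wednesday (gaps cycle 1, 6, 1).
So the schedule is: every Tuesday and Wednesday.
Next Tuesday: Aug 20 2030.
The following Wednesday is Aug 21 2030.
The following Tuesday is Aug 27 2030.

Aug 20 2030, Aug 21 2030, Aug 27 2030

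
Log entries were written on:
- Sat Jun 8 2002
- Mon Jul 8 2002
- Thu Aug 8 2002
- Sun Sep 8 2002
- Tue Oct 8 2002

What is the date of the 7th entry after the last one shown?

Each date is the 8th; the gaps (30, 31, 31, 30) track the month lengths.
The rule is the 8th of each month.
November 2002: Fri Nov 8 2002.
Next: December 2002 → Sun Dec 8 2002.
Next: January 2003 → Wed Jan 8 2003.
February 2003: Sat Feb 8 2003.
March 2003: Sat Mar 8 2003.
April 2003: Tue Apr 8 2003.
May 2003: Thu May 8 2003.

Thu May 8 2003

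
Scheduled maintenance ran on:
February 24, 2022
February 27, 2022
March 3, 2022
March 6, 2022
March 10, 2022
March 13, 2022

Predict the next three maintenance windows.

March 17, 2022; March 20, 2022; March 24, 2022

Gaps: 3, 4, 3, 4, 3 days — not constant, but cyclic with period 2.
The events fall on every Thursday and Sunday.
The following Thursday is March 17, 2022.
The following Sunday is March 20, 2022.
The following Thursday is March 24, 2022.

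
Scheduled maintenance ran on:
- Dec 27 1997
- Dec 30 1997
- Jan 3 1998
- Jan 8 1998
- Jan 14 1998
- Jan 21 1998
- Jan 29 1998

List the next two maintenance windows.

The spacing grows by 1 each time: 3, 4, 5, 6, 7, 8 days.
Next gap: 9 days. Jan 29 1998 + 9 days = Feb 7 1998.
Next gap: 10 days. Feb 7 1998 + 10 days = Feb 17 1998.

Feb 7 1998, Feb 17 1998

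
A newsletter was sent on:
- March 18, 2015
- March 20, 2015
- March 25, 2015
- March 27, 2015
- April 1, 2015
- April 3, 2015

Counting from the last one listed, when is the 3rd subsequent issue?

April 15, 2015

Gaps: 2, 5, 2, 5, 2 days — not constant, but cyclic with period 2.
The events fall on every Wednesday and Friday.
Next Wednesday: April 8, 2015.
Next Friday: April 10, 2015.
Next Wednesday: April 15, 2015.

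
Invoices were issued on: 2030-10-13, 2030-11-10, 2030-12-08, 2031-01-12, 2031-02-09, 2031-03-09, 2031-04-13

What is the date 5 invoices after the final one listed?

These are Sundays at 28- or 35-day spacing (28, 28, 35, 28, 28, 35).
The pattern: 2nd Sunday of the month.
May 2031 — 2nd Sunday is 2031-05-11.
2nd Sunday of June 2031: 2031-06-08.
2nd Sunday of July 2031: 2031-07-13.
August 2031 — 2nd Sunday is 2031-08-10.
2nd Sunday of September 2031: 2031-09-14.

2031-09-14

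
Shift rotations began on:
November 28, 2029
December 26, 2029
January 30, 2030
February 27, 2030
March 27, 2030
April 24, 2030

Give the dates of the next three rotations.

May 29, 2030; June 26, 2030; July 31, 2030

All Wednesdays; the gaps (28, 35, 28, 28, 28) vary with month length.
This is the last Wednesday of each month.
May 2030 ends with Wednesday May 29, 2030.
Last Wednesday of June 2030: June 26, 2030.
Last Wednesday of July 2030: July 31, 2030.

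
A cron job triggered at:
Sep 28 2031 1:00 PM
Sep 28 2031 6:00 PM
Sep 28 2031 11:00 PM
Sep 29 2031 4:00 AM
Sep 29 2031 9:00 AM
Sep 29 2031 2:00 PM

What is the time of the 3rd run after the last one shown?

Gaps: 5, 5, 5, 5, 5 hours — each event is 5 hours after the previous one.
Sep 29 2031 2:00 PM + 5 h = Sep 29 2031 7:00 PM.
Sep 29 2031 7:00 PM + 5 h = Sep 30 2031 12:00 AM.
Sep 30 2031 12:00 AM + 5 h = Sep 30 2031 5:00 AM.

Sep 30 2031 5:00 AM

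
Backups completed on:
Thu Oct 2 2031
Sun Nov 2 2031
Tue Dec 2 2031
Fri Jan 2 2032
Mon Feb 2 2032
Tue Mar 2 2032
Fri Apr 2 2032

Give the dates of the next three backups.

Sun May 2 2032, Wed Jun 2 2032, Fri Jul 2 2032

Each date is the 2nd; the gaps (31, 30, 31, 31, 29, 31) track the month lengths.
The rule is the 2nd of each month.
May 2032: Sun May 2 2032.
June 2032: Wed Jun 2 2032.
Next: July 2032 → Fri Jul 2 2032.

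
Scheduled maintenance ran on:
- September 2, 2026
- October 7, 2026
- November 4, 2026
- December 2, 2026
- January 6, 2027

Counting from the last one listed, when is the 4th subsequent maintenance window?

May 5, 2027

Gaps: 35, 28, 28, 35 days — a mix of 28 and 35. Every date is a Wednesday.
Each is the 1st Wednesday of its month.
1st Wednesday of February 2027: February 3, 2027.
March 2027 — 1st Wednesday is March 3, 2027.
1st Wednesday of April 2027: April 7, 2027.
May 2027 — 1st Wednesday is May 5, 2027.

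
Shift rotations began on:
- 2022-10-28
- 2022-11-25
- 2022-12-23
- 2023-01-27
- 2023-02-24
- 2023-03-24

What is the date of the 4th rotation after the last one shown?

2023-07-28

These are Fridays at 28- or 35-day spacing (28, 28, 35, 28, 28).
The pattern: 4th Friday of the month.
4th Friday of April 2023: 2023-04-28.
May 2023 — 4th Friday is 2023-05-26.
June 2023 — 4th Friday is 2023-06-23.
July 2023 — 4th Friday is 2023-07-28.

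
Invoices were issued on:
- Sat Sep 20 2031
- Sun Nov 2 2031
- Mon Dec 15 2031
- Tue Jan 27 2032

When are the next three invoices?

Wed Mar 10 2032, Thu Apr 22 2032, Fri Jun 4 2032

Gaps between consecutive events: 43, 43, 43 days — a constant 43-day interval.
Tue Jan 27 2032 + 43 days = Wed Mar 10 2032.
Wed Mar 10 2032 + 43 days = Thu Apr 22 2032.
Thu Apr 22 2032 + 43 days = Fri Jun 4 2032.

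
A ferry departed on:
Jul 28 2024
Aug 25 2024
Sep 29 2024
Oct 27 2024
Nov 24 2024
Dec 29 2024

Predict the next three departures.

Every date is a Sunday; gaps 28, 35, 28, 28, 35 days.
Each is the last Sunday of its month (at least one falls on the 29th or later, ruling out '4th Sunday').
January 2025 ends with Sunday Jan 26 2025.
February 2025 ends with Sunday Feb 23 2025.
Last Sunday of March 2025: Mar 30 2025.

Jan 26 2025, Feb 23 2025, Mar 30 2025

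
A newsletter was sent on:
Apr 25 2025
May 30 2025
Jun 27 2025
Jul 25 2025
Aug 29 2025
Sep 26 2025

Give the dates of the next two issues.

Every date is a Friday; gaps 35, 28, 28, 35, 28 days.
Each is the last Friday of its month (at least one falls on the 29th or later, ruling out '4th Friday').
Last Friday of October 2025: Oct 31 2025.
November 2025 ends with Friday Nov 28 2025.

Oct 31 2025, Nov 28 2025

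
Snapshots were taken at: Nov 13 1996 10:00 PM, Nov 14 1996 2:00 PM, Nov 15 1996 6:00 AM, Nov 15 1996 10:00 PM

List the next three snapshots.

Nov 16 1996 2:00 PM, Nov 17 1996 6:00 AM, Nov 17 1996 10:00 PM

The interval is a steady 16 hours (16, 16, 16).
Nov 15 1996 10:00 PM + 16 h = Nov 16 1996 2:00 PM.
Nov 16 1996 2:00 PM + 16 h = Nov 17 1996 6:00 AM.
Nov 17 1996 6:00 AM + 16 h = Nov 17 1996 10:00 PM.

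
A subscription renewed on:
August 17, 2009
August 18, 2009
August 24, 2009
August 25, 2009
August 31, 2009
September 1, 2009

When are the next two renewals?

Gaps: 1, 6, 1, 6, 1 days — not constant, but cyclic with period 2.
The events fall on every Monday and Tuesday.
Next Monday: September 7, 2009.
The following Tuesday is September 8, 2009.

September 7, 2009; September 8, 2009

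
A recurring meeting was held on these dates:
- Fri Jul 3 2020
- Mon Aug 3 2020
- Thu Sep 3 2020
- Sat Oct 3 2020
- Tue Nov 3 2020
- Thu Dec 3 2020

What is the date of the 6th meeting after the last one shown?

Each date is the 3rd; the gaps (31, 31, 30, 31, 30) track the month lengths.
The rule is the 3rd of each month.
January 2021: Sun Jan 3 2021.
February 2021: Wed Feb 3 2021.
Next: March 2021 → Wed Mar 3 2021.
April 2021: Sat Apr 3 2021.
Next: May 2021 → Mon May 3 2021.
Next: June 2021 → Thu Jun 3 2021.

Thu Jun 3 2021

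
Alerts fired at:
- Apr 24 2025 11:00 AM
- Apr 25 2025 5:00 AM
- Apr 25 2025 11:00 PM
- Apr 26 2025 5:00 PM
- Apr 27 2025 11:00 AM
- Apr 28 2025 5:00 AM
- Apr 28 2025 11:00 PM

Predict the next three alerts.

Apr 29 2025 5:00 PM, Apr 30 2025 11:00 AM, May 1 2025 5:00 AM

The interval is a steady 18 hours (18, 18, 18, 18, 18, 18).
Apr 28 2025 11:00 PM + 18 h = Apr 29 2025 5:00 PM.
Apr 29 2025 5:00 PM + 18 h = Apr 30 2025 11:00 AM.
Apr 30 2025 11:00 AM + 18 h = May 1 2025 5:00 AM.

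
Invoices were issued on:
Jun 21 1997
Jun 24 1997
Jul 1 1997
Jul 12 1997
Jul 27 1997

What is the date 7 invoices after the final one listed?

The spacing grows by 4 each time: 3, 7, 11, 15 days.
Next gap: 19 days. Jul 27 1997 + 19 days = Aug 15 1997.
Next gap: 23 days. Aug 15 1997 + 23 days = Sep 7 1997.
Next gap: 27 days. Sep 7 1997 + 27 days = Oct 4 1997.
Next gap: 31 days. Oct 4 1997 + 31 days = Nov 4 1997.
Next gap: 35 days. Nov 4 1997 + 35 days = Dec 9 1997.
Next gap: 39 days. Dec 9 1997 + 39 days = Jan 17 1998.
Next gap: 43 days. Jan 17 1998 + 43 days = Mar 1 1998.

Mar 1 1998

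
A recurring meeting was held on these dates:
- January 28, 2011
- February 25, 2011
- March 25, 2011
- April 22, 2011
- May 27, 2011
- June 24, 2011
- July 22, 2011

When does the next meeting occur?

These are Fridays at 28- or 35-day spacing (28, 28, 28, 35, 28, 28).
The pattern: 4th Friday of the month.
August 2011 — 4th Friday is August 26, 2011.

August 26, 2011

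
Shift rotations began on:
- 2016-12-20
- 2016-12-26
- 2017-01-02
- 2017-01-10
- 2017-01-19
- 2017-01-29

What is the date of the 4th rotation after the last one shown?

2017-03-20

Intervals are 6, 7, 8, 9, 10 days — an arithmetic progression with common difference 1.
Next gap: 11 days. 2017-01-29 + 11 days = 2017-02-09.
Next gap: 12 days. 2017-02-09 + 12 days = 2017-02-21.
Next gap: 13 days. 2017-02-21 + 13 days = 2017-03-06.
Next gap: 14 days. 2017-03-06 + 14 days = 2017-03-20.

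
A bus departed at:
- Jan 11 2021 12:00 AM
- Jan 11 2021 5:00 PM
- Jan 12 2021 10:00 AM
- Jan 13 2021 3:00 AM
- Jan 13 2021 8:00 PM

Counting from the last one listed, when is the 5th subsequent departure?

The interval is a steady 17 hours (17, 17, 17, 17).
Jan 13 2021 8:00 PM + 17 h = Jan 14 2021 1:00 PM.
Jan 14 2021 1:00 PM + 17 h = Jan 15 2021 6:00 AM.
Jan 15 2021 6:00 AM + 17 h = Jan 15 2021 11:00 PM.
Jan 15 2021 11:00 PM + 17 h = Jan 16 2021 4:00 PM.
Jan 16 2021 4:00 PM + 17 h = Jan 17 2021 9:00 AM.

Jan 17 2021 9:00 AM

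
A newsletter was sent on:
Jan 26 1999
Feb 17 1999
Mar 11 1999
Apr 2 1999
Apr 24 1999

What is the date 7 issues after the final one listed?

Gaps between consecutive events: 22, 22, 22, 22 days — a constant 22-day interval.
Apr 24 1999 + 22 days = May 16 1999.
May 16 1999 + 22 days = Jun 7 1999.
Jun 7 1999 + 22 days = Jun 29 1999.
Jun 29 1999 + 22 days = Jul 21 1999.
Jul 21 1999 + 22 days = Aug 12 1999.
Aug 12 1999 + 22 days = Sep 3 1999.
Sep 3 1999 + 22 days = Sep 25 1999.

Sep 25 1999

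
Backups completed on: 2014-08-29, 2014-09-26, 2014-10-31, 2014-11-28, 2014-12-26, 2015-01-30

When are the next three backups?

2015-02-27, 2015-03-27, 2015-04-24

These are Fridays with 28, 35, 28, 28, 35-day gaps.
Each is the final Friday of its month — 2014-08-29 is past the 28th, so '4th Friday' doesn't fit.
February 2015 ends with Friday 2015-02-27.
Last Friday of March 2015: 2015-03-27.
April 2015 ends with Friday 2015-04-24.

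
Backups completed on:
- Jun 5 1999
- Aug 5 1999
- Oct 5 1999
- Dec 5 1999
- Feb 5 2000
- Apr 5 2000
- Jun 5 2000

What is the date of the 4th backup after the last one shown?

Each date is the 5th; the gaps (61, 61, 61, 62, 60, 61) track the month lengths.
The rule is the 5th of every 2 months.
August 2000: Aug 5 2000.
October 2000: Oct 5 2000.
Next: December 2000 → Dec 5 2000.
February 2001: Feb 5 2001.

Feb 5 2001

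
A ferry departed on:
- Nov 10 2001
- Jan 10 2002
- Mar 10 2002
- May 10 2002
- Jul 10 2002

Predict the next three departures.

The day-of-month is always 10 (61, 59, 61, 61 days between events).
So this recurs on the 10th of every 2 months.
September 2002: Sep 10 2002.
November 2002: Nov 10 2002.
January 2003: Jan 10 2003.

Sep 10 2002, Nov 10 2002, Jan 10 2003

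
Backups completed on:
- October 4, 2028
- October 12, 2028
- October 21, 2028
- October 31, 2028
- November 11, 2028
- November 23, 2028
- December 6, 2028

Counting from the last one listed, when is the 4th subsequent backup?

Intervals are 8, 9, 10, 11, 12, 13 days — an arithmetic progression with common difference 1.
Next gap: 14 days. December 6, 2028 + 14 days = December 20, 2028.
Next gap: 15 days. December 20, 2028 + 15 days = January 4, 2029.
Next gap: 16 days. January 4, 2029 + 16 days = January 20, 2029.
Next gap: 17 days. January 20, 2029 + 17 days = February 6, 2029.

February 6, 2029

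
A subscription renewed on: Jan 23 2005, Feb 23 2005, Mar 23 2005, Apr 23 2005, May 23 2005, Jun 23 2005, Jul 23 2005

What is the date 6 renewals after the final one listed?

Each date is the 23rd; the gaps (31, 28, 31, 30, 31, 30) track the month lengths.
The rule is the 23rd of each month.
Next: August 2005 → Aug 23 2005.
Next: September 2005 → Sep 23 2005.
Next: October 2005 → Oct 23 2005.
November 2005: Nov 23 2005.
Next: December 2005 → Dec 23 2005.
January 2006: Jan 23 2006.

Jan 23 2006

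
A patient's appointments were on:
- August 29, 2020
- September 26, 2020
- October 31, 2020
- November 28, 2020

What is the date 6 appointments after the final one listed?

These are Saturdays with 28, 35, 28-day gaps.
Each is the final Saturday of its month — August 29, 2020 is past the 28th, so '4th Saturday' doesn't fit.
December 2020 ends with Saturday December 26, 2020.
Last Saturday of January 2021: January 30, 2021.
Last Saturday of February 2021: February 27, 2021.
Last Saturday of March 2021: March 27, 2021.
April 2021 ends with Saturday April 24, 2021.
Last Saturday of May 2021: May 29, 2021.

May 29, 2021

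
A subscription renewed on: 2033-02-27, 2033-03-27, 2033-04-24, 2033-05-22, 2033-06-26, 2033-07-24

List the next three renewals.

These are Sundays at 28- or 35-day spacing (28, 28, 28, 35, 28).
The pattern: 4th Sunday of the month.
4th Sunday of August 2033: 2033-08-28.
September 2033 — 4th Sunday is 2033-09-25.
October 2033 — 4th Sunday is 2033-10-23.

2033-08-28, 2033-09-25, 2033-10-23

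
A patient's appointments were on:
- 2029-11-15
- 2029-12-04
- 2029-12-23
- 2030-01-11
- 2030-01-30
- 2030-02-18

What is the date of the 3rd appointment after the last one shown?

Every event comes 19 days after the last (19, 19, 19, 19, 19).
2030-02-18 + 19 days = 2030-03-09.
2030-03-09 + 19 days = 2030-03-28.
2030-03-28 + 19 days = 2030-04-16.

2030-04-16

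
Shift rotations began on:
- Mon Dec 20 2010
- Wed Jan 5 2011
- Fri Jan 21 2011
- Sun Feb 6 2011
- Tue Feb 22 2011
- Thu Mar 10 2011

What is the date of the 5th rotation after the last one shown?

The spacing is 16, 16, 16, 16, 16 days — always 16 days.
Thu Mar 10 2011 + 16 days = Sat Mar 26 2011.
Sat Mar 26 2011 + 16 days = Mon Apr 11 2011.
Mon Apr 11 2011 + 16 days = Wed Apr 27 2011.
Wed Apr 27 2011 + 16 days = Fri May 13 2011.
Fri May 13 2011 + 16 days = Sun May 29 2011.

Sun May 29 2011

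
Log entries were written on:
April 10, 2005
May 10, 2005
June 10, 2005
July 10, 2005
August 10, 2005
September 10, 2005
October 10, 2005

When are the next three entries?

The day-of-month is always 10 (30, 31, 30, 31, 31, 30 days between events).
So this recurs on the 10th of each month.
Next: November 2005 → November 10, 2005.
Next: December 2005 → December 10, 2005.
January 2006: January 10, 2006.

November 10, 2005; December 10, 2005; January 10, 2006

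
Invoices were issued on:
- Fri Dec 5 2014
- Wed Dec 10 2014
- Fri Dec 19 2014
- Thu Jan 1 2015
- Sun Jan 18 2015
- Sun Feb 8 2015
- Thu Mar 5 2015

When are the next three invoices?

Intervals are 5, 9, 13, 17, 21, 25 days — an arithmetic progression with common difference 4.
Next gap: 29 days. Thu Mar 5 2015 + 29 days = Fri Apr 3 2015.
Next gap: 33 days. Fri Apr 3 2015 + 33 days = Wed May 6 2015.
Next gap: 37 days. Wed May 6 2015 + 37 days = Fri Jun 12 2015.

Fri Apr 3 2015, Wed May 6 2015, Fri Jun 12 2015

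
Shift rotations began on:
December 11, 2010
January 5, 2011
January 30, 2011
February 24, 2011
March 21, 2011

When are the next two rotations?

April 15, 2011; May 10, 2011

Every event comes 25 days after the last (25, 25, 25, 25).
March 21, 2011 + 25 days = April 15, 2011.
April 15, 2011 + 25 days = May 10, 2011.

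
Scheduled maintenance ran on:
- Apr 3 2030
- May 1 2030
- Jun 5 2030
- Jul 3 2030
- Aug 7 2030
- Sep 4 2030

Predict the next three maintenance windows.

Oct 2 2030, Nov 6 2030, Dec 4 2030

Gaps: 28, 35, 28, 35, 28 days — a mix of 28 and 35. Every date is a Wednesday.
Each is the 1st Wednesday of its month.
October 2030 — 1st Wednesday is Oct 2 2030.
November 2030 — 1st Wednesday is Nov 6 2030.
December 2030 — 1st Wednesday is Dec 4 2030.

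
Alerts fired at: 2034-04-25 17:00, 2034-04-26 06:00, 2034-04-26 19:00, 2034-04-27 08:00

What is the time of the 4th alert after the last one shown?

2034-04-29 12:00

Gaps: 13, 13, 13 hours — each event is 13 hours after the previous one.
2034-04-27 08:00 + 13 h = 2034-04-27 21:00.
2034-04-27 21:00 + 13 h = 2034-04-28 10:00.
2034-04-28 10:00 + 13 h = 2034-04-28 23:00.
2034-04-28 23:00 + 13 h = 2034-04-29 12:00.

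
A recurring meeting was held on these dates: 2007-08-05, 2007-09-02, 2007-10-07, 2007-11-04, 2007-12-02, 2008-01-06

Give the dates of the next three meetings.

2008-02-03, 2008-03-02, 2008-04-06

All dates are Sundays, 28, 35, 28, 28, 35 days apart.
Specifically, the 1st Sunday of each month.
1st Sunday of February 2008: 2008-02-03.
1st Sunday of March 2008: 2008-03-02.
April 2008 — 1st Sunday is 2008-04-06.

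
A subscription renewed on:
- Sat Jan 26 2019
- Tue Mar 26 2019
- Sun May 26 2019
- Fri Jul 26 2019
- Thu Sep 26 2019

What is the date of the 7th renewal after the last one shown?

Each date is the 26th; the gaps (59, 61, 61, 62) track the month lengths.
The rule is the 26th of every 2 months.
Next: November 2019 → Tue Nov 26 2019.
Next: January 2020 → Sun Jan 26 2020.
March 2020: Thu Mar 26 2020.
Next: May 2020 → Tue May 26 2020.
Next: July 2020 → Sun Jul 26 2020.
September 2020: Sat Sep 26 2020.
November 2020: Thu Nov 26 2020.

Thu Nov 26 2020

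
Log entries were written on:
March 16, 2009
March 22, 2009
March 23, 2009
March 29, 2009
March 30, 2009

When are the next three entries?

April 5, 2009; April 6, 2009; April 12, 2009

Gaps: 6, 1, 6, 1 days — not constant, but cyclic with period 2.
The events fall on every Monday and Sunday.
Next Sunday: April 5, 2009.
Next Monday: April 6, 2009.
Next Sunday: April 12, 2009.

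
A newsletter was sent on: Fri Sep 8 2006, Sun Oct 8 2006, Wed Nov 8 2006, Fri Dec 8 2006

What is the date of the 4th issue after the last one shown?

Sun Apr 8 2007

Each date is the 8th; the gaps (30, 31, 30) track the month lengths.
The rule is the 8th of each month.
January 2007: Mon Jan 8 2007.
February 2007: Thu Feb 8 2007.
March 2007: Thu Mar 8 2007.
April 2007: Sun Apr 8 2007.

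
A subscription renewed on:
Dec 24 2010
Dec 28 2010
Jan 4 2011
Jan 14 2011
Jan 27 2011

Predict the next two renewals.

Intervals are 4, 7, 10, 13 days — an arithmetic progression with common difference 3.
Next gap: 16 days. Jan 27 2011 + 16 days = Feb 12 2011.
Next gap: 19 days. Feb 12 2011 + 19 days = Mar 3 2011.

Feb 12 2011, Mar 3 2011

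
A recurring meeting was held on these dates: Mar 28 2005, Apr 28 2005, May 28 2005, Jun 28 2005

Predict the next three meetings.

Jul 28 2005, Aug 28 2005, Sep 28 2005

The day-of-month is always 28 (31, 30, 31 days between events).
So this recurs on the 28th of each month.
Next: July 2005 → Jul 28 2005.
August 2005: Aug 28 2005.
September 2005: Sep 28 2005.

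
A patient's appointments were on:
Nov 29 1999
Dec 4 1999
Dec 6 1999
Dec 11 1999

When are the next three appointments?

Every event lands on a Monday or Saturday (gaps cycle 5, 2, 5).
So the schedule is: every Monday and Saturday.
Next Monday: Dec 13 1999.
Next Saturday: Dec 18 1999.
The following Monday is Dec 20 1999.

Dec 13 1999, Dec 18 1999, Dec 20 1999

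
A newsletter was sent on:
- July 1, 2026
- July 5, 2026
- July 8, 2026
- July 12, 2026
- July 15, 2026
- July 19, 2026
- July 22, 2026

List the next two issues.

The gap pattern 4, 3, 4, 3, 4, 3 repeats every 2 events.
These are the Wednesdays and Sundays of each week.
Next Sunday: July 26, 2026.
The following Wednesday is July 29, 2026.

July 26, 2026; July 29, 2026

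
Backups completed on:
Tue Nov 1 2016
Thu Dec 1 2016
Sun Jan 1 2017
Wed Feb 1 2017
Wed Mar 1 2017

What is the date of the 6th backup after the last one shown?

Fri Sep 1 2017

Gaps: 30, 31, 31, 28 days — not constant. Every event is on the 1st of the month.
Pattern: the 1st of each month.
Next: April 2017 → Sat Apr 1 2017.
Next: May 2017 → Mon May 1 2017.
Next: June 2017 → Thu Jun 1 2017.
Next: July 2017 → Sat Jul 1 2017.
Next: August 2017 → Tue Aug 1 2017.
September 2017: Fri Sep 1 2017.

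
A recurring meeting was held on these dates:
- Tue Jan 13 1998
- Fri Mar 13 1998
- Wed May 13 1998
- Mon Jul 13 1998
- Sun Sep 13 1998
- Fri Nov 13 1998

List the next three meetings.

Wed Jan 13 1999, Sat Mar 13 1999, Thu May 13 1999

Each date is the 13th; the gaps (59, 61, 61, 62, 61) track the month lengths.
The rule is the 13th of every 2 months.
January 1999: Wed Jan 13 1999.
Next: March 1999 → Sat Mar 13 1999.
May 1999: Thu May 13 1999.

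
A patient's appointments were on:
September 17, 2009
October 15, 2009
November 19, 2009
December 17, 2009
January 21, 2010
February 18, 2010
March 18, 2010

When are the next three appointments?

April 15, 2010; May 20, 2010; June 17, 2010

All dates are Thursdays, 28, 35, 28, 35, 28, 28 days apart.
Specifically, the 3rd Thursday of each month.
April 2010 — 3rd Thursday is April 15, 2010.
May 2010 — 3rd Thursday is May 20, 2010.
June 2010 — 3rd Thursday is June 17, 2010.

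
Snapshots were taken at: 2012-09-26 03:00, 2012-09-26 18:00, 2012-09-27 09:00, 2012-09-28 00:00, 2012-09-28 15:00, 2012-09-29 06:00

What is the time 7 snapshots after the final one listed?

The interval is a steady 15 hours (15, 15, 15, 15, 15).
2012-09-29 06:00 + 15 h = 2012-09-29 21:00.
2012-09-29 21:00 + 15 h = 2012-09-30 12:00.
2012-09-30 12:00 + 15 h = 2012-10-01 03:00.
2012-10-01 03:00 + 15 h = 2012-10-01 18:00.
2012-10-01 18:00 + 15 h = 2012-10-02 09:00.
2012-10-02 09:00 + 15 h = 2012-10-03 00:00.
2012-10-03 00:00 + 15 h = 2012-10-03 15:00.

2012-10-03 15:00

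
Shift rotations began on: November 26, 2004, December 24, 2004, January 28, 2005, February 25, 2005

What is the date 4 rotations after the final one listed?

All dates are Fridays, 28, 35, 28 days apart.
Specifically, the 4th Friday of each month.
4th Friday of March 2005: March 25, 2005.
April 2005 — 4th Friday is April 22, 2005.
4th Friday of May 2005: May 27, 2005.
June 2005 — 4th Friday is June 24, 2005.

June 24, 2005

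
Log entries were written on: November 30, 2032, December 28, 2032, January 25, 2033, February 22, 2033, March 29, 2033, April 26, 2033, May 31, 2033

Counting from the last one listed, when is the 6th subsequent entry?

November 29, 2033

These are Tuesdays with 28, 28, 28, 35, 28, 35-day gaps.
Each is the final Tuesday of its month — November 30, 2032 is past the 28th, so '4th Tuesday' doesn't fit.
June 2033 ends with Tuesday June 28, 2033.
Last Tuesday of July 2033: July 26, 2033.
August 2033 ends with Tuesday August 30, 2033.
September 2033 ends with Tuesday September 27, 2033.
Last Tuesday of October 2033: October 25, 2033.
Last Tuesday of November 2033: November 29, 2033.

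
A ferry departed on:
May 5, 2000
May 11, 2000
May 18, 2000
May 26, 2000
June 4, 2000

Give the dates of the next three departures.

Gaps: 6, 7, 8, 9 days — each gap is 1 larger than the previous one.
Next gap: 10 days. June 4, 2000 + 10 days = June 14, 2000.
Next gap: 11 days. June 14, 2000 + 11 days = June 25, 2000.
Next gap: 12 days. June 25, 2000 + 12 days = July 7, 2000.

June 14, 2000; June 25, 2000; July 7, 2000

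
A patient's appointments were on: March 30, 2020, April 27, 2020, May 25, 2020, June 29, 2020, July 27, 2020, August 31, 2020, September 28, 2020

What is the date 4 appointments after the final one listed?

All Mondays; the gaps (28, 28, 35, 28, 35, 28) vary with month length.
This is the last Monday of each month.
Last Monday of October 2020: October 26, 2020.
Last Monday of November 2020: November 30, 2020.
December 2020 ends with Monday December 28, 2020.
January 2021 ends with Monday January 25, 2021.

January 25, 2021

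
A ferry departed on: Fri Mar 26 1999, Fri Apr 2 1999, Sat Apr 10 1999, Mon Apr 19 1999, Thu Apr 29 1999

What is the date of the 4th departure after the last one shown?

Fri Jun 18 1999

The spacing grows by 1 each time: 7, 8, 9, 10 days.
Next gap: 11 days. Thu Apr 29 1999 + 11 days = Mon May 10 1999.
Next gap: 12 days. Mon May 10 1999 + 12 days = Sat May 22 1999.
Next gap: 13 days. Sat May 22 1999 + 13 days = Fri Jun 4 1999.
Next gap: 14 days. Fri Jun 4 1999 + 14 days = Fri Jun 18 1999.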